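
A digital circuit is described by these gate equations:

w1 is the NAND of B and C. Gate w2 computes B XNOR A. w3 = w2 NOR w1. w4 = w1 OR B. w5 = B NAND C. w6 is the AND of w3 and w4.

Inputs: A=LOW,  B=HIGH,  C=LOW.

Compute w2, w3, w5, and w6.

w2 = LOW; w3 = LOW; w5 = HIGH; w6 = LOW

w1 = B NAND C = HIGH NAND LOW = HIGH
w2 = B XNOR A = HIGH XNOR LOW = LOW
w3 = w2 NOR w1 = LOW NOR HIGH = LOW
w4 = w1 OR B = HIGH OR HIGH = HIGH
w5 = B NAND C = HIGH NAND LOW = HIGH
w6 = w3 AND w4 = LOW AND HIGH = LOW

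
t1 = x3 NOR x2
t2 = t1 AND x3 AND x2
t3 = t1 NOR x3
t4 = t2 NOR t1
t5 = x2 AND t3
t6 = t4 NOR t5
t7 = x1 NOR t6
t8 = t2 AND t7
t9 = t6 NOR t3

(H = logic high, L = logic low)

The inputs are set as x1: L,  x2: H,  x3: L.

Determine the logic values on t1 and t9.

t1 = x3 NOR x2 = L NOR H = L
t2 = t1 AND x3 AND x2 = L AND L AND H = L
t3 = t1 NOR x3 = L NOR L = H
t4 = t2 NOR t1 = L NOR L = H
t5 = x2 AND t3 = H AND H = H
t6 = t4 NOR t5 = H NOR H = L
t9 = t6 NOR t3 = L NOR H = L

t1 = L, t9 = L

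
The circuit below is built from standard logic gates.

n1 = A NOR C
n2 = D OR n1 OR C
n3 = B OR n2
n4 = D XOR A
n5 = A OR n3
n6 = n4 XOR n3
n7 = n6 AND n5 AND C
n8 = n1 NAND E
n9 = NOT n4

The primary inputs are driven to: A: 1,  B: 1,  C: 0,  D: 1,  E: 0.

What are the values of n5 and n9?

n1 = A NOR C = 1 NOR 0 = 0
n2 = D OR n1 OR C = 1 OR 0 OR 0 = 1
n3 = B OR n2 = 1 OR 1 = 1
n4 = D XOR A = 1 XOR 1 = 0
n5 = A OR n3 = 1 OR 1 = 1
n9 = NOT n4 = NOT 0 = 1

n5 = 1; n9 = 1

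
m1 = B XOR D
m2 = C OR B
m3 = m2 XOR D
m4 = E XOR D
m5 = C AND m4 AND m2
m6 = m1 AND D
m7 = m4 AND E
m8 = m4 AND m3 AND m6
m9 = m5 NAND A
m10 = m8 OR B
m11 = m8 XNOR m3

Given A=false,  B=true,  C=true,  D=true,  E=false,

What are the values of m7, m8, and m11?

m7 = false, m8 = false, m11 = true

m1 = B XOR D = true XOR true = false
m2 = C OR B = true OR true = true
m3 = m2 XOR D = true XOR true = false
m4 = E XOR D = false XOR true = true
m6 = m1 AND D = false AND true = false
m7 = m4 AND E = true AND false = false
m8 = m4 AND m3 AND m6 = true AND false AND false = false
m11 = m8 XNOR m3 = false XNOR false = true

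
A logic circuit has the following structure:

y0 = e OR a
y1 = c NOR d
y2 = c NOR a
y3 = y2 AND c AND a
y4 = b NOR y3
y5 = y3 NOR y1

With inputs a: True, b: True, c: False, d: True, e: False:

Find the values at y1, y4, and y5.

y1 = False  y4 = False  y5 = True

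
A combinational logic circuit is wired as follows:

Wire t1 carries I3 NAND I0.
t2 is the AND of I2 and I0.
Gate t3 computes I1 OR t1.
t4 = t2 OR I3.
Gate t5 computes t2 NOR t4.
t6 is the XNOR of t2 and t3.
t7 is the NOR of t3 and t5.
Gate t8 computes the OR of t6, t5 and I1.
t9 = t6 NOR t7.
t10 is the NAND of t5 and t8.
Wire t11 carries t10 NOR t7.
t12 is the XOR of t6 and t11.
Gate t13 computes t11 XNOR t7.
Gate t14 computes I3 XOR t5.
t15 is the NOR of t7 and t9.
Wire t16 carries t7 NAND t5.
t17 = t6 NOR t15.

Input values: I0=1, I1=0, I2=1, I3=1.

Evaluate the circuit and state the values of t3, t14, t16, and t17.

t1 = I3 NAND I0 = 1 NAND 1 = 0
t2 = I2 AND I0 = 1 AND 1 = 1
t3 = I1 OR t1 = 0 OR 0 = 0
t4 = t2 OR I3 = 1 OR 1 = 1
t5 = t2 NOR t4 = 1 NOR 1 = 0
t6 = t2 XNOR t3 = 1 XNOR 0 = 0
t7 = t3 NOR t5 = 0 NOR 0 = 1
t9 = t6 NOR t7 = 0 NOR 1 = 0
t14 = I3 XOR t5 = 1 XOR 0 = 1
t15 = t7 NOR t9 = 1 NOR 0 = 0
t16 = t7 NAND t5 = 1 NAND 0 = 1
t17 = t6 NOR t15 = 0 NOR 0 = 1

t3 = 0  t14 = 1  t16 = 1  t17 = 1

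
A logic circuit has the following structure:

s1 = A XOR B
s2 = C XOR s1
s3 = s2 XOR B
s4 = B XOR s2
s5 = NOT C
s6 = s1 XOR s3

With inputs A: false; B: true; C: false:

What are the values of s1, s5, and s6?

s1 = true  s5 = true  s6 = true

s1 = A XOR B = false XOR true = true
s2 = C XOR s1 = false XOR true = true
s3 = s2 XOR B = true XOR true = false
s5 = NOT C = NOT false = true
s6 = s1 XOR s3 = true XOR false = true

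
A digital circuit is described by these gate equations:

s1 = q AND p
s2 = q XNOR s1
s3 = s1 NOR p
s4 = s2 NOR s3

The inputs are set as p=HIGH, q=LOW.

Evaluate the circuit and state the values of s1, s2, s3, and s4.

s1 = q AND p = LOW AND HIGH = LOW
s2 = q XNOR s1 = LOW XNOR LOW = HIGH
s3 = s1 NOR p = LOW NOR HIGH = LOW
s4 = s2 NOR s3 = HIGH NOR LOW = LOW

s1 = LOW, s2 = HIGH, s3 = LOW, s4 = LOW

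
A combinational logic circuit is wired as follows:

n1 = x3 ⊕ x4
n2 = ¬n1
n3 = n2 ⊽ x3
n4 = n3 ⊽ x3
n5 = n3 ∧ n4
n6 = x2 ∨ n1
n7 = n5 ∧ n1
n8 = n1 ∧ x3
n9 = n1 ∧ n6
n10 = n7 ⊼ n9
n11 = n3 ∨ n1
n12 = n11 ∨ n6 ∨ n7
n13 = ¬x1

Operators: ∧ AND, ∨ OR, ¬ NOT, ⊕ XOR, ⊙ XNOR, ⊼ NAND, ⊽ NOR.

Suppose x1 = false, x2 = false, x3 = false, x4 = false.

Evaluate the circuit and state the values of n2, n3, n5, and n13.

n1 = x3 XOR x4 = false XOR false = false
n2 = NOT n1 = NOT false = true
n3 = n2 NOR x3 = true NOR false = false
n4 = n3 NOR x3 = false NOR false = true
n5 = n3 AND n4 = false AND true = false
n13 = NOT x1 = NOT false = true

n2 = true  n3 = false  n5 = false  n13 = true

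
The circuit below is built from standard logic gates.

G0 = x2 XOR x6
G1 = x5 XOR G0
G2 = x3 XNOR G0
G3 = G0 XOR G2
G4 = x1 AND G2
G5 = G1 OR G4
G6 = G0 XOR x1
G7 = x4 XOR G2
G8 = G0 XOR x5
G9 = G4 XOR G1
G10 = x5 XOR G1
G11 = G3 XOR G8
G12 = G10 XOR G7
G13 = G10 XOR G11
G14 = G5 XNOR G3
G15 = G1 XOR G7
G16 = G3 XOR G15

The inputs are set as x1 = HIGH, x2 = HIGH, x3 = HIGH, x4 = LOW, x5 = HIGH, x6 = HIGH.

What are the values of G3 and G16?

G0 = x2 XOR x6 = HIGH XOR HIGH = LOW
G1 = x5 XOR G0 = HIGH XOR LOW = HIGH
G2 = x3 XNOR G0 = HIGH XNOR LOW = LOW
G3 = G0 XOR G2 = LOW XOR LOW = LOW
G7 = x4 XOR G2 = LOW XOR LOW = LOW
G15 = G1 XOR G7 = HIGH XOR LOW = HIGH
G16 = G3 XOR G15 = LOW XOR HIGH = HIGH

G3 = LOW, G16 = HIGH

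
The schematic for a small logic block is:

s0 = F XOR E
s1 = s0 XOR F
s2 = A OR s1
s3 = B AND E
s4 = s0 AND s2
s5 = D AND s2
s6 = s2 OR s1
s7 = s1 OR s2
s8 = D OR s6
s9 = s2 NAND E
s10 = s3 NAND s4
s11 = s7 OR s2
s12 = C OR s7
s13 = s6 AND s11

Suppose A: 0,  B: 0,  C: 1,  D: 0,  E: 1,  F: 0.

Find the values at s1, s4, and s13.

s0 = F XOR E = 0 XOR 1 = 1
s1 = s0 XOR F = 1 XOR 0 = 1
s2 = A OR s1 = 0 OR 1 = 1
s4 = s0 AND s2 = 1 AND 1 = 1
s6 = s2 OR s1 = 1 OR 1 = 1
s7 = s1 OR s2 = 1 OR 1 = 1
s11 = s7 OR s2 = 1 OR 1 = 1
s13 = s6 AND s11 = 1 AND 1 = 1

s1 = 1, s4 = 1, s13 = 1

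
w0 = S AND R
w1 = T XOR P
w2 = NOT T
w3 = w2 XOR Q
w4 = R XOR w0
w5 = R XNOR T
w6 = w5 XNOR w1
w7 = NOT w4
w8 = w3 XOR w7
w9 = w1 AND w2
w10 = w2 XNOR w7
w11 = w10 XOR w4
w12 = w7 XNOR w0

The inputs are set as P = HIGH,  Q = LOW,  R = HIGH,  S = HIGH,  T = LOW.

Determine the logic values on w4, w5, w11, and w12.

w4 = LOW; w5 = LOW; w11 = HIGH; w12 = HIGH

w0 = S AND R = HIGH AND HIGH = HIGH
w2 = NOT T = NOT LOW = HIGH
w4 = R XOR w0 = HIGH XOR HIGH = LOW
w5 = R XNOR T = HIGH XNOR LOW = LOW
w7 = NOT w4 = NOT LOW = HIGH
w10 = w2 XNOR w7 = HIGH XNOR HIGH = HIGH
w11 = w10 XOR w4 = HIGH XOR LOW = HIGH
w12 = w7 XNOR w0 = HIGH XNOR HIGH = HIGH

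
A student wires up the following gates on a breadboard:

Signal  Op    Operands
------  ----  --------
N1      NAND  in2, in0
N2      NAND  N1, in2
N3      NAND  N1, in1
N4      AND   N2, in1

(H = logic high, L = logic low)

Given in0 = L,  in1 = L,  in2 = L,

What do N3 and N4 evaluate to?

N3 = H, N4 = L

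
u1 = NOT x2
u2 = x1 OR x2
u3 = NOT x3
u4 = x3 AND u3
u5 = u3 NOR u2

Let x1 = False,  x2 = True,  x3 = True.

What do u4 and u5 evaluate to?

u2 = x1 OR x2 = False OR True = True
u3 = NOT x3 = NOT True = False
u4 = x3 AND u3 = True AND False = False
u5 = u3 NOR u2 = False NOR True = False

u4 = False, u5 = False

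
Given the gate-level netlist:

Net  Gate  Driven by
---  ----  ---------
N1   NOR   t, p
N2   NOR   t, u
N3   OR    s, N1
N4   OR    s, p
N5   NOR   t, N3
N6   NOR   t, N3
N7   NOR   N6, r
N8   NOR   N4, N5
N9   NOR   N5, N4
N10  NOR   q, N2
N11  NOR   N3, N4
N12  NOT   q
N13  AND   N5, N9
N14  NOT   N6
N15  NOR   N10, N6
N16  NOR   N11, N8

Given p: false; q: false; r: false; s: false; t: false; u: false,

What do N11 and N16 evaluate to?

N11 = false, N16 = false

N1 = t NOR p = false NOR false = true
N3 = s OR N1 = false OR true = true
N4 = s OR p = false OR false = false
N5 = t NOR N3 = false NOR true = false
N8 = N4 NOR N5 = false NOR false = true
N11 = N3 NOR N4 = true NOR false = false
N16 = N11 NOR N8 = false NOR true = false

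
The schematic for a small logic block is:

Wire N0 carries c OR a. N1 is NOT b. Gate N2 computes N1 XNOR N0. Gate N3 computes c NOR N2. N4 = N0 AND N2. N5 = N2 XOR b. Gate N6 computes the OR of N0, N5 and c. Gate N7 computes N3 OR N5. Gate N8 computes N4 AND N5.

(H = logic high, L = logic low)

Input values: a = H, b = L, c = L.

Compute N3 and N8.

N0 = c OR a = L OR H = H
N1 = NOT b = NOT L = H
N2 = N1 XNOR N0 = H XNOR H = H
N3 = c NOR N2 = L NOR H = L
N4 = N0 AND N2 = H AND H = H
N5 = N2 XOR b = H XOR L = H
N8 = N4 AND N5 = H AND H = H

N3 = L, N8 = H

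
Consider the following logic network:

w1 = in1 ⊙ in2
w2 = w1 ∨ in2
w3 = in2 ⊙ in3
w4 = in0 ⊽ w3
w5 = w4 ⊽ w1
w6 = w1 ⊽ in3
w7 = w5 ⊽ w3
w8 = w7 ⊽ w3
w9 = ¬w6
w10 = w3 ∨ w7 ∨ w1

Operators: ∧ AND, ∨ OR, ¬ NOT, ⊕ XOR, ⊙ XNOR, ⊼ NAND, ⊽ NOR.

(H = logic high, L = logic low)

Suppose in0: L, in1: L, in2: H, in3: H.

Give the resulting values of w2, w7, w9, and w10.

w1 = in1 XNOR in2 = L XNOR H = L
w2 = w1 OR in2 = L OR H = H
w3 = in2 XNOR in3 = H XNOR H = H
w4 = in0 NOR w3 = L NOR H = L
w5 = w4 NOR w1 = L NOR L = H
w6 = w1 NOR in3 = L NOR H = L
w7 = w5 NOR w3 = H NOR H = L
w9 = NOT w6 = NOT L = H
w10 = w3 OR w7 OR w1 = H OR L OR L = H

w2 = H; w7 = L; w9 = H; w10 = H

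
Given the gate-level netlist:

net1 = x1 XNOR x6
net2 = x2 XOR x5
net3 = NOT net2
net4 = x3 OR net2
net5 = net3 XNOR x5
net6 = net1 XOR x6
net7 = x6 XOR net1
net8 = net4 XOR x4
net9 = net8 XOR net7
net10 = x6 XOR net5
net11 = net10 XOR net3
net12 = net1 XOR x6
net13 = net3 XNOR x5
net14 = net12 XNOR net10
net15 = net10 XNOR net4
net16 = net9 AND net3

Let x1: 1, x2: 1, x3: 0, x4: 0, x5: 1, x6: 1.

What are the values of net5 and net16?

net5 = 1, net16 = 0

net1 = x1 XNOR x6 = 1 XNOR 1 = 1
net2 = x2 XOR x5 = 1 XOR 1 = 0
net3 = NOT net2 = NOT 0 = 1
net4 = x3 OR net2 = 0 OR 0 = 0
net5 = net3 XNOR x5 = 1 XNOR 1 = 1
net7 = x6 XOR net1 = 1 XOR 1 = 0
net8 = net4 XOR x4 = 0 XOR 0 = 0
net9 = net8 XOR net7 = 0 XOR 0 = 0
net16 = net9 AND net3 = 0 AND 1 = 0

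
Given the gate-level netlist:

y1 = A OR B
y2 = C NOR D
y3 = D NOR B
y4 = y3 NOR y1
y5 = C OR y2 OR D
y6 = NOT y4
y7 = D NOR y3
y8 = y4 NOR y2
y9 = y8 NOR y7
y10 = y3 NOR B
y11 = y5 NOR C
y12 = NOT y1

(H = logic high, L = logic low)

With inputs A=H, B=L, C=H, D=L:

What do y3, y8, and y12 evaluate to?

y1 = A OR B = H OR L = H
y2 = C NOR D = H NOR L = L
y3 = D NOR B = L NOR L = H
y4 = y3 NOR y1 = H NOR H = L
y8 = y4 NOR y2 = L NOR L = H
y12 = NOT y1 = NOT H = L

y3 = H, y8 = H, y12 = L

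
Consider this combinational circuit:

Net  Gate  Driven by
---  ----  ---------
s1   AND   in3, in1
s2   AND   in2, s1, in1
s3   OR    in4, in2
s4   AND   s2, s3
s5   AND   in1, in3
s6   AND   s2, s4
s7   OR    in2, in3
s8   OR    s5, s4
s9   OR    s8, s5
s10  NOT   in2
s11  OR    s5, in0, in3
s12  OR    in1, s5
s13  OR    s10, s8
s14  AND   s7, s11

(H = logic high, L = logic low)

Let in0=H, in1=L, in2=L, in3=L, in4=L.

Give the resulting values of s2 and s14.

s1 = in3 AND in1 = L AND L = L
s2 = in2 AND s1 AND in1 = L AND L AND L = L
s5 = in1 AND in3 = L AND L = L
s7 = in2 OR in3 = L OR L = L
s11 = s5 OR in0 OR in3 = L OR H OR L = H
s14 = s7 AND s11 = L AND H = L

s2 = L; s14 = L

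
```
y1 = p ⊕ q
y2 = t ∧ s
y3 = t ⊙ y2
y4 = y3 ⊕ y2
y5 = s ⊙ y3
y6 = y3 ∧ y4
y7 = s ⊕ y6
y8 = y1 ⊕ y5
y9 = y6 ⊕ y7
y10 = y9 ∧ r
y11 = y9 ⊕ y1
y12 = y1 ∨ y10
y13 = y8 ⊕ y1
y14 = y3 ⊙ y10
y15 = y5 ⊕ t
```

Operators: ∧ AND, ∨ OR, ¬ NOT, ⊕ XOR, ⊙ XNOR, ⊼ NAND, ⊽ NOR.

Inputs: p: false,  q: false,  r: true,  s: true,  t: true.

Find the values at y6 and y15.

y6 = false, y15 = false

y2 = t AND s = true AND true = true
y3 = t XNOR y2 = true XNOR true = true
y4 = y3 XOR y2 = true XOR true = false
y5 = s XNOR y3 = true XNOR true = true
y6 = y3 AND y4 = true AND false = false
y15 = y5 XOR t = true XOR true = false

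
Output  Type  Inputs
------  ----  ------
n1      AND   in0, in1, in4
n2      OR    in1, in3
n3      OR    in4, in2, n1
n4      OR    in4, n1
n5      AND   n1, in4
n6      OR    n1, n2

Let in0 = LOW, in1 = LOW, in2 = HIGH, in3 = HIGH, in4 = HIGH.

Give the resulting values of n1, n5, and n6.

n1 = LOW; n5 = LOW; n6 = HIGH

n1 = in0 AND in1 AND in4 = LOW AND LOW AND HIGH = LOW
n2 = in1 OR in3 = LOW OR HIGH = HIGH
n5 = n1 AND in4 = LOW AND HIGH = LOW
n6 = n1 OR n2 = LOW OR HIGH = HIGH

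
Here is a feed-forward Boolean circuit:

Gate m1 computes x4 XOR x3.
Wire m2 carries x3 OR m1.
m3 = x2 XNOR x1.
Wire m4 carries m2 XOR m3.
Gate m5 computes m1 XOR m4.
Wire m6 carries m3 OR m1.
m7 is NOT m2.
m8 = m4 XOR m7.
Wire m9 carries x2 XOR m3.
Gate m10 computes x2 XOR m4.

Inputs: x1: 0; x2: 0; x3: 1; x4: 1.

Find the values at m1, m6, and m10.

m1 = 0, m6 = 1, m10 = 0

m1 = x4 XOR x3 = 1 XOR 1 = 0
m2 = x3 OR m1 = 1 OR 0 = 1
m3 = x2 XNOR x1 = 0 XNOR 0 = 1
m4 = m2 XOR m3 = 1 XOR 1 = 0
m6 = m3 OR m1 = 1 OR 0 = 1
m10 = x2 XOR m4 = 0 XOR 0 = 0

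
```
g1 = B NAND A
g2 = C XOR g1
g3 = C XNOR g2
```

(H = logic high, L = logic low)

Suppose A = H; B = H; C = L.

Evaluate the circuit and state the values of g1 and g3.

g1 = B NAND A = H NAND H = L
g2 = C XOR g1 = L XOR L = L
g3 = C XNOR g2 = L XNOR L = H

g1 = L; g3 = H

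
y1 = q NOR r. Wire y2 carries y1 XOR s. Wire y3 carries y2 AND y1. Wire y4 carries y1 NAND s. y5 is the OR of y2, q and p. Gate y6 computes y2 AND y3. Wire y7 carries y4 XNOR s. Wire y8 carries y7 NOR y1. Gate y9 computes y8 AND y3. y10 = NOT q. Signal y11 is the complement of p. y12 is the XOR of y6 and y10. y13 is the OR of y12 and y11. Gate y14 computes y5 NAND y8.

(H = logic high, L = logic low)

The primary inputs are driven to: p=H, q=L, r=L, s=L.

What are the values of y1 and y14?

y1 = q NOR r = L NOR L = H
y2 = y1 XOR s = H XOR L = H
y4 = y1 NAND s = H NAND L = H
y5 = y2 OR q OR p = H OR L OR H = H
y7 = y4 XNOR s = H XNOR L = L
y8 = y7 NOR y1 = L NOR H = L
y14 = y5 NAND y8 = H NAND L = H

y1 = H  y14 = H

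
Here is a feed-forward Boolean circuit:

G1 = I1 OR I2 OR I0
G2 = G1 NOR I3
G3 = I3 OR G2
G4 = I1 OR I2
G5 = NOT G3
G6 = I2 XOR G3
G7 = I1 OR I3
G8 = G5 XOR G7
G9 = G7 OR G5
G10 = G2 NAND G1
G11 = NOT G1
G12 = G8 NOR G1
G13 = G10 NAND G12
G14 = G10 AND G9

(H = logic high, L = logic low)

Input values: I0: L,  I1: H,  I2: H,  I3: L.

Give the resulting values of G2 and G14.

G2 = L, G14 = H

G1 = I1 OR I2 OR I0 = H OR H OR L = H
G2 = G1 NOR I3 = H NOR L = L
G3 = I3 OR G2 = L OR L = L
G5 = NOT G3 = NOT L = H
G7 = I1 OR I3 = H OR L = H
G9 = G7 OR G5 = H OR H = H
G10 = G2 NAND G1 = L NAND H = H
G14 = G10 AND G9 = H AND H = H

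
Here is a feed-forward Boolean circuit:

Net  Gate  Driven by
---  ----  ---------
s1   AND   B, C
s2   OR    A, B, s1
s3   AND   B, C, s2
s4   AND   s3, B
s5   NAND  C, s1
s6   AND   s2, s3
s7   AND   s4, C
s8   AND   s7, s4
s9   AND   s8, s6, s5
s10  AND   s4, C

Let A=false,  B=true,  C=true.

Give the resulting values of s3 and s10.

s3 = true; s10 = true

s1 = B AND C = true AND true = true
s2 = A OR B OR s1 = false OR true OR true = true
s3 = B AND C AND s2 = true AND true AND true = true
s4 = s3 AND B = true AND true = true
s10 = s4 AND C = true AND true = true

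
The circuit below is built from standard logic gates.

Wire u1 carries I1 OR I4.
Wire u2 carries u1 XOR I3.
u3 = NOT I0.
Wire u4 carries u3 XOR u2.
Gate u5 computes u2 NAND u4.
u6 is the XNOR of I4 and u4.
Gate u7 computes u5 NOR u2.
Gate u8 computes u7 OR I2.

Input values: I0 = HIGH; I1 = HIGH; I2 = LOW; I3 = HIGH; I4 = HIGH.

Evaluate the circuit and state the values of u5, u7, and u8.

u5 = HIGH; u7 = LOW; u8 = LOW

u1 = I1 OR I4 = HIGH OR HIGH = HIGH
u2 = u1 XOR I3 = HIGH XOR HIGH = LOW
u3 = NOT I0 = NOT HIGH = LOW
u4 = u3 XOR u2 = LOW XOR LOW = LOW
u5 = u2 NAND u4 = LOW NAND LOW = HIGH
u7 = u5 NOR u2 = HIGH NOR LOW = LOW
u8 = u7 OR I2 = LOW OR LOW = LOW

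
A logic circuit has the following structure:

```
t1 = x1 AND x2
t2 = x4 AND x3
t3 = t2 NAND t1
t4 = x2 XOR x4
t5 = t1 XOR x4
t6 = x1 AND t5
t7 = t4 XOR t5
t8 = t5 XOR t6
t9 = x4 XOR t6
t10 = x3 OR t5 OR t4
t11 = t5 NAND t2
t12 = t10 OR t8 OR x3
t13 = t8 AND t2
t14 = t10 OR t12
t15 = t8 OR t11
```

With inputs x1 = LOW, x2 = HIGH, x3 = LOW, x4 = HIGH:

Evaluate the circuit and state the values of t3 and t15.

t1 = x1 AND x2 = LOW AND HIGH = LOW
t2 = x4 AND x3 = HIGH AND LOW = LOW
t3 = t2 NAND t1 = LOW NAND LOW = HIGH
t5 = t1 XOR x4 = LOW XOR HIGH = HIGH
t6 = x1 AND t5 = LOW AND HIGH = LOW
t8 = t5 XOR t6 = HIGH XOR LOW = HIGH
t11 = t5 NAND t2 = HIGH NAND LOW = HIGH
t15 = t8 OR t11 = HIGH OR HIGH = HIGH

t3 = HIGH, t15 = HIGH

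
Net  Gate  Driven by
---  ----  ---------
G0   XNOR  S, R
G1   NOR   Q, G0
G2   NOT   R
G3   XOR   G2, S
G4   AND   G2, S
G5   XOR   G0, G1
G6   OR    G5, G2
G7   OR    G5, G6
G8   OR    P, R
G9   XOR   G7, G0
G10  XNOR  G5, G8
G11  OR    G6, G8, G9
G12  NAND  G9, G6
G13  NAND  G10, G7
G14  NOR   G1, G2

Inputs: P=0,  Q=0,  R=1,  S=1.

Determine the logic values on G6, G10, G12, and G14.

G6 = 1, G10 = 1, G12 = 1, G14 = 1

G0 = S XNOR R = 1 XNOR 1 = 1
G1 = Q NOR G0 = 0 NOR 1 = 0
G2 = NOT R = NOT 1 = 0
G5 = G0 XOR G1 = 1 XOR 0 = 1
G6 = G5 OR G2 = 1 OR 0 = 1
G7 = G5 OR G6 = 1 OR 1 = 1
G8 = P OR R = 0 OR 1 = 1
G9 = G7 XOR G0 = 1 XOR 1 = 0
G10 = G5 XNOR G8 = 1 XNOR 1 = 1
G12 = G9 NAND G6 = 0 NAND 1 = 1
G14 = G1 NOR G2 = 0 NOR 0 = 1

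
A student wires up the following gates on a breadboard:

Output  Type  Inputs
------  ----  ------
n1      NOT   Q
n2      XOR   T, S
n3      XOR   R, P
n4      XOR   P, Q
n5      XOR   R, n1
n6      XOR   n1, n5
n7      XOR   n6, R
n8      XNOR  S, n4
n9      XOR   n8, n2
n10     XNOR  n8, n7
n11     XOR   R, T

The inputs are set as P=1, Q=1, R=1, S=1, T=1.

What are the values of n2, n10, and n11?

n1 = NOT Q = NOT 1 = 0
n2 = T XOR S = 1 XOR 1 = 0
n4 = P XOR Q = 1 XOR 1 = 0
n5 = R XOR n1 = 1 XOR 0 = 1
n6 = n1 XOR n5 = 0 XOR 1 = 1
n7 = n6 XOR R = 1 XOR 1 = 0
n8 = S XNOR n4 = 1 XNOR 0 = 0
n10 = n8 XNOR n7 = 0 XNOR 0 = 1
n11 = R XOR T = 1 XOR 1 = 0

n2 = 0, n10 = 1, n11 = 0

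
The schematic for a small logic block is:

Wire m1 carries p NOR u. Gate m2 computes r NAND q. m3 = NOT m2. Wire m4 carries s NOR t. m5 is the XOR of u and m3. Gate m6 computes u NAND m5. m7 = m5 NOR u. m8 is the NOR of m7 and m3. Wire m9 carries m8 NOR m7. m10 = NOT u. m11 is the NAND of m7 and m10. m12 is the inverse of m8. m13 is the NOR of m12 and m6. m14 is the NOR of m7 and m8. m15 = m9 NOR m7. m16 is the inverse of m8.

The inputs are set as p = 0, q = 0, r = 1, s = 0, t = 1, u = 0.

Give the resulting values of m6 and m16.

m6 = 1  m16 = 1

m2 = r NAND q = 1 NAND 0 = 1
m3 = NOT m2 = NOT 1 = 0
m5 = u XOR m3 = 0 XOR 0 = 0
m6 = u NAND m5 = 0 NAND 0 = 1
m7 = m5 NOR u = 0 NOR 0 = 1
m8 = m7 NOR m3 = 1 NOR 0 = 0
m16 = NOT m8 = NOT 0 = 1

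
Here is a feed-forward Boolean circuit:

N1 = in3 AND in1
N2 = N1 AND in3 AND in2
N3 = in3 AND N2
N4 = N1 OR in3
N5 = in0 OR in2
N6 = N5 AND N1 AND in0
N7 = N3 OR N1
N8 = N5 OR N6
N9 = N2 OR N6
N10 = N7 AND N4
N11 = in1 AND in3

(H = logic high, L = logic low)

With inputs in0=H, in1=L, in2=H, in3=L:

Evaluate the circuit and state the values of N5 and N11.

N5 = H  N11 = L

N5 = in0 OR in2 = H OR H = H
N11 = in1 AND in3 = L AND L = L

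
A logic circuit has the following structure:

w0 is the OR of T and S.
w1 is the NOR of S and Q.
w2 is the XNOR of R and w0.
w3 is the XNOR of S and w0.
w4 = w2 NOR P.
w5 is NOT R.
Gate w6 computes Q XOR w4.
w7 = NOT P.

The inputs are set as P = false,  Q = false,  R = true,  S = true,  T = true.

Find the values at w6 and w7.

w6 = false, w7 = true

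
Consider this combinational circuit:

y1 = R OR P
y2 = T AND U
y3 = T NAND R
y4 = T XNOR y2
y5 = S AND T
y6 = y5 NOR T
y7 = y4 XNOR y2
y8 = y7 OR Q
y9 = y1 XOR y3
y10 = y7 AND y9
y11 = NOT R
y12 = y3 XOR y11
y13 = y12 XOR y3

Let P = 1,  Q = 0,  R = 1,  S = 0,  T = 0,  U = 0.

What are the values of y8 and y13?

y2 = T AND U = 0 AND 0 = 0
y3 = T NAND R = 0 NAND 1 = 1
y4 = T XNOR y2 = 0 XNOR 0 = 1
y7 = y4 XNOR y2 = 1 XNOR 0 = 0
y8 = y7 OR Q = 0 OR 0 = 0
y11 = NOT R = NOT 1 = 0
y12 = y3 XOR y11 = 1 XOR 0 = 1
y13 = y12 XOR y3 = 1 XOR 1 = 0

y8 = 0  y13 = 0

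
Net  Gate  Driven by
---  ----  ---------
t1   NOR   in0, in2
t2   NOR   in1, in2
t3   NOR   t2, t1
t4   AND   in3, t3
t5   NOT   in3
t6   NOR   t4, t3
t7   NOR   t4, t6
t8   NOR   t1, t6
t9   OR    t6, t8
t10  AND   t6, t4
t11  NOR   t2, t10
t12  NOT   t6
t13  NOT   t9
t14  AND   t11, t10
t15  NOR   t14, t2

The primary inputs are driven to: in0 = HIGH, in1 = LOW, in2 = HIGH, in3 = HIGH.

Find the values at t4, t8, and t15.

t4 = HIGH  t8 = HIGH  t15 = HIGH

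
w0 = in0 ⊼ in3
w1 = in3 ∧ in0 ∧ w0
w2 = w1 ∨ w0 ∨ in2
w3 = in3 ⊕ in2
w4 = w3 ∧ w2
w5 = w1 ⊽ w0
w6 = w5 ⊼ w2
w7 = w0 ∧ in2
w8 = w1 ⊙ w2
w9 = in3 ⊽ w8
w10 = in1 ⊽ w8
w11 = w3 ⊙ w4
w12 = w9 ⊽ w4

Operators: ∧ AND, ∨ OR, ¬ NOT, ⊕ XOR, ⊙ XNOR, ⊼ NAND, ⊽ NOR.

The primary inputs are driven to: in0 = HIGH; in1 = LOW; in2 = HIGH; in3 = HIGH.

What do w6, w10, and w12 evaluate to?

w0 = in0 NAND in3 = HIGH NAND HIGH = LOW
w1 = in3 AND in0 AND w0 = HIGH AND HIGH AND LOW = LOW
w2 = w1 OR w0 OR in2 = LOW OR LOW OR HIGH = HIGH
w3 = in3 XOR in2 = HIGH XOR HIGH = LOW
w4 = w3 AND w2 = LOW AND HIGH = LOW
w5 = w1 NOR w0 = LOW NOR LOW = HIGH
w6 = w5 NAND w2 = HIGH NAND HIGH = LOW
w8 = w1 XNOR w2 = LOW XNOR HIGH = LOW
w9 = in3 NOR w8 = HIGH NOR LOW = LOW
w10 = in1 NOR w8 = LOW NOR LOW = HIGH
w12 = w9 NOR w4 = LOW NOR LOW = HIGH

w6 = LOW, w10 = HIGH, w12 = HIGH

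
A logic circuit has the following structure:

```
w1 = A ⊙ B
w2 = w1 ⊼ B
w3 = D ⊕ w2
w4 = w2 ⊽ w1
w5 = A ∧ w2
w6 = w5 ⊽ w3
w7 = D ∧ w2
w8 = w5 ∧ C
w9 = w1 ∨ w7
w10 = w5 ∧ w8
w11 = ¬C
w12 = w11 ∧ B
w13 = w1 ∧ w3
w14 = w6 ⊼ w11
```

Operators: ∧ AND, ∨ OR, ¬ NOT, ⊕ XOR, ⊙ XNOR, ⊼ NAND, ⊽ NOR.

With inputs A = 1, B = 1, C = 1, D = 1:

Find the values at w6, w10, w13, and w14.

w6 = 0, w10 = 0, w13 = 1, w14 = 1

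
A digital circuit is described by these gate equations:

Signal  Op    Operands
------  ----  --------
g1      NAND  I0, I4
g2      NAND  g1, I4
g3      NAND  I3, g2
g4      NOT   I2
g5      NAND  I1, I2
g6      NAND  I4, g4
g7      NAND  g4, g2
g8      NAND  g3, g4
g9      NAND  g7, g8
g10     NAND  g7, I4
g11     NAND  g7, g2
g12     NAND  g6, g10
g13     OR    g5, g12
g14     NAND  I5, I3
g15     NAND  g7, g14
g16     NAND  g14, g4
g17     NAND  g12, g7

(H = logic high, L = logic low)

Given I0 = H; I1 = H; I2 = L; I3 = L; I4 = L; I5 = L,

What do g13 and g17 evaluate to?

g1 = I0 NAND I4 = H NAND L = H
g2 = g1 NAND I4 = H NAND L = H
g4 = NOT I2 = NOT L = H
g5 = I1 NAND I2 = H NAND L = H
g6 = I4 NAND g4 = L NAND H = H
g7 = g4 NAND g2 = H NAND H = L
g10 = g7 NAND I4 = L NAND L = H
g12 = g6 NAND g10 = H NAND H = L
g13 = g5 OR g12 = H OR L = H
g17 = g12 NAND g7 = L NAND L = H

g13 = H, g17 = H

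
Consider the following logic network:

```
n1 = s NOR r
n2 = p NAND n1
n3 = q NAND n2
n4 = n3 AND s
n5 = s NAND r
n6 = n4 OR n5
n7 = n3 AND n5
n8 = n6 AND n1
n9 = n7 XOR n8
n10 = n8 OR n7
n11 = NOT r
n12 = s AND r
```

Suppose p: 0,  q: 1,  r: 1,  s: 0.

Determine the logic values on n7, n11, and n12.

n1 = s NOR r = 0 NOR 1 = 0
n2 = p NAND n1 = 0 NAND 0 = 1
n3 = q NAND n2 = 1 NAND 1 = 0
n5 = s NAND r = 0 NAND 1 = 1
n7 = n3 AND n5 = 0 AND 1 = 0
n11 = NOT r = NOT 1 = 0
n12 = s AND r = 0 AND 1 = 0

n7 = 0, n11 = 0, n12 = 0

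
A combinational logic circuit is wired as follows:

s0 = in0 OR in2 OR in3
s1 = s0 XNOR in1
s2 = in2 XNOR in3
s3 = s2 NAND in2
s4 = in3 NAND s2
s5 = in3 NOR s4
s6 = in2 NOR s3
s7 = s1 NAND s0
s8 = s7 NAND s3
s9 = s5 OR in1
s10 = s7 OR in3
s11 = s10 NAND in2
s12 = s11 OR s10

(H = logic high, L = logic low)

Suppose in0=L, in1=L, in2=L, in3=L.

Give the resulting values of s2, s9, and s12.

s2 = H, s9 = L, s12 = H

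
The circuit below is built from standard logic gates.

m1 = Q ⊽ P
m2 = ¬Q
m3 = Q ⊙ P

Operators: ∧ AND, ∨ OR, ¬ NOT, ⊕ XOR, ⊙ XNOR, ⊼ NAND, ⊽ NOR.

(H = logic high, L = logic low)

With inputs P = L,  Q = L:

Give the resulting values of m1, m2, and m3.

m1 = H  m2 = H  m3 = H

m1 = L ⊽ L = H
m2 = ¬L = H
m3 = L ⊙ L = H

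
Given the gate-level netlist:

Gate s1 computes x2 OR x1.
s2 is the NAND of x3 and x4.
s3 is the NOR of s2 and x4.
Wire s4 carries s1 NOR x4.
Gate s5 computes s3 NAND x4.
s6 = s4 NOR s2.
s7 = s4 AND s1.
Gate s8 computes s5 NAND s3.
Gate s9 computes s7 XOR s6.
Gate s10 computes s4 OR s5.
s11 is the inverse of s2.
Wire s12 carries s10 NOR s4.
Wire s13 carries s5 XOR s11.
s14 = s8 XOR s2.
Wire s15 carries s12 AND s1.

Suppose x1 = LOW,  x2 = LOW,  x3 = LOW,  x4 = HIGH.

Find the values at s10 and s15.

s1 = x2 OR x1 = LOW OR LOW = LOW
s2 = x3 NAND x4 = LOW NAND HIGH = HIGH
s3 = s2 NOR x4 = HIGH NOR HIGH = LOW
s4 = s1 NOR x4 = LOW NOR HIGH = LOW
s5 = s3 NAND x4 = LOW NAND HIGH = HIGH
s10 = s4 OR s5 = LOW OR HIGH = HIGH
s12 = s10 NOR s4 = HIGH NOR LOW = LOW
s15 = s12 AND s1 = LOW AND LOW = LOW

s10 = HIGH, s15 = LOW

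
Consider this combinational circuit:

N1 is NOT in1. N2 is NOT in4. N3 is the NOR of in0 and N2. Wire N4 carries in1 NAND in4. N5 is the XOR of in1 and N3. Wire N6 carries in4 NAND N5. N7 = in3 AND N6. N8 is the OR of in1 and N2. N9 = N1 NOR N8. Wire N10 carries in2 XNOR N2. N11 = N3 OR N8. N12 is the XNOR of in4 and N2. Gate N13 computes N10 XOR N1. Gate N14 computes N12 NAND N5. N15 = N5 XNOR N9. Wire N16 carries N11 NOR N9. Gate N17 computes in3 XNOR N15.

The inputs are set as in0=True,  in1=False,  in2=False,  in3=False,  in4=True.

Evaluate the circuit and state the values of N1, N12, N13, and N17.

N1 = True; N12 = False; N13 = False; N17 = False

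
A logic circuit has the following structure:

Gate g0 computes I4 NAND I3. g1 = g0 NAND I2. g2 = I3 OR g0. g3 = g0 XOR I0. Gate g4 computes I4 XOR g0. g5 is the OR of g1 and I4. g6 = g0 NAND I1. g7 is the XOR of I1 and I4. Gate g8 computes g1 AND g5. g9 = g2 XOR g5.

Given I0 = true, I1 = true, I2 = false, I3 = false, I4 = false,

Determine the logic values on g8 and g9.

g8 = true; g9 = false

g0 = I4 NAND I3 = false NAND false = true
g1 = g0 NAND I2 = true NAND false = true
g2 = I3 OR g0 = false OR true = true
g5 = g1 OR I4 = true OR false = true
g8 = g1 AND g5 = true AND true = true
g9 = g2 XOR g5 = true XOR true = false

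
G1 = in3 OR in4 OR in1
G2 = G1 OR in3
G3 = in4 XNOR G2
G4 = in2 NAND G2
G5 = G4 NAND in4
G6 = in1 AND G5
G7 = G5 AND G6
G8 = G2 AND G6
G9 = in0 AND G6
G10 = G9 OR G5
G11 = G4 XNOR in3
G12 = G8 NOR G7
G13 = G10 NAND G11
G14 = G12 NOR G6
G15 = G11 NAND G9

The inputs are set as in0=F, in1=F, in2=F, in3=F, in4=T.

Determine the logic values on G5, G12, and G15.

G5 = F  G12 = T  G15 = T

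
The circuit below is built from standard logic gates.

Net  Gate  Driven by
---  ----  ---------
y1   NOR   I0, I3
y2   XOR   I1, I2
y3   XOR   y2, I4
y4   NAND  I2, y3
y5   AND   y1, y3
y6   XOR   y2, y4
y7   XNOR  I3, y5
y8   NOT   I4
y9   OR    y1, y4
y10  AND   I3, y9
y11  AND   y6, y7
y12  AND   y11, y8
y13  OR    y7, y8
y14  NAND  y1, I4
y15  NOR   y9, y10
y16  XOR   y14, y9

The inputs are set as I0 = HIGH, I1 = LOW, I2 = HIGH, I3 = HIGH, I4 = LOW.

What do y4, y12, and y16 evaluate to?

y1 = I0 NOR I3 = HIGH NOR HIGH = LOW
y2 = I1 XOR I2 = LOW XOR HIGH = HIGH
y3 = y2 XOR I4 = HIGH XOR LOW = HIGH
y4 = I2 NAND y3 = HIGH NAND HIGH = LOW
y5 = y1 AND y3 = LOW AND HIGH = LOW
y6 = y2 XOR y4 = HIGH XOR LOW = HIGH
y7 = I3 XNOR y5 = HIGH XNOR LOW = LOW
y8 = NOT I4 = NOT LOW = HIGH
y9 = y1 OR y4 = LOW OR LOW = LOW
y11 = y6 AND y7 = HIGH AND LOW = LOW
y12 = y11 AND y8 = LOW AND HIGH = LOW
y14 = y1 NAND I4 = LOW NAND LOW = HIGH
y16 = y14 XOR y9 = HIGH XOR LOW = HIGH

y4 = LOW, y12 = LOW, y16 = HIGH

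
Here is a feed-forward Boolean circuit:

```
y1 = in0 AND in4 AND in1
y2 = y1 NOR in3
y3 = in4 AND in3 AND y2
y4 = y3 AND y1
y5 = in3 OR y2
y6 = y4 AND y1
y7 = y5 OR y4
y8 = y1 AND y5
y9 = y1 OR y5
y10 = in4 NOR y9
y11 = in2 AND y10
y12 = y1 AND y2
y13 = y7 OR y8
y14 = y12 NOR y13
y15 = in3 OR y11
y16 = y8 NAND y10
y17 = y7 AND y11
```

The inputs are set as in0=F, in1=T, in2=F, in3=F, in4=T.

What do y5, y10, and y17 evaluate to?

y1 = in0 AND in4 AND in1 = F AND T AND T = F
y2 = y1 NOR in3 = F NOR F = T
y3 = in4 AND in3 AND y2 = T AND F AND T = F
y4 = y3 AND y1 = F AND F = F
y5 = in3 OR y2 = F OR T = T
y7 = y5 OR y4 = T OR F = T
y9 = y1 OR y5 = F OR T = T
y10 = in4 NOR y9 = T NOR T = F
y11 = in2 AND y10 = F AND F = F
y17 = y7 AND y11 = T AND F = F

y5 = T  y10 = F  y17 = F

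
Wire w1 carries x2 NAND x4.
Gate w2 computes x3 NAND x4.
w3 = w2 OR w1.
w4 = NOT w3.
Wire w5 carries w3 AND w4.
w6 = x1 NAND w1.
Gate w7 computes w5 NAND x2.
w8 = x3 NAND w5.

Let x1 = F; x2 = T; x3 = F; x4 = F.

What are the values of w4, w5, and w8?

w4 = F, w5 = F, w8 = T

w1 = x2 NAND x4 = T NAND F = T
w2 = x3 NAND x4 = F NAND F = T
w3 = w2 OR w1 = T OR T = T
w4 = NOT w3 = NOT T = F
w5 = w3 AND w4 = T AND F = F
w8 = x3 NAND w5 = F NAND F = T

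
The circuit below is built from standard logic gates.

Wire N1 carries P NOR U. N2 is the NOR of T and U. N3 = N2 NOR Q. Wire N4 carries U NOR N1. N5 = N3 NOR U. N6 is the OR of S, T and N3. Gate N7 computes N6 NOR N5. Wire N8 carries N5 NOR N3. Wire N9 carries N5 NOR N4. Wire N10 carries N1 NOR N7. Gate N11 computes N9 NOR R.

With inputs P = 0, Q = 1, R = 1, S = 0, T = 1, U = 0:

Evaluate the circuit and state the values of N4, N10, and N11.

N1 = P NOR U = 0 NOR 0 = 1
N2 = T NOR U = 1 NOR 0 = 0
N3 = N2 NOR Q = 0 NOR 1 = 0
N4 = U NOR N1 = 0 NOR 1 = 0
N5 = N3 NOR U = 0 NOR 0 = 1
N6 = S OR T OR N3 = 0 OR 1 OR 0 = 1
N7 = N6 NOR N5 = 1 NOR 1 = 0
N9 = N5 NOR N4 = 1 NOR 0 = 0
N10 = N1 NOR N7 = 1 NOR 0 = 0
N11 = N9 NOR R = 0 NOR 1 = 0

N4 = 0  N10 = 0  N11 = 0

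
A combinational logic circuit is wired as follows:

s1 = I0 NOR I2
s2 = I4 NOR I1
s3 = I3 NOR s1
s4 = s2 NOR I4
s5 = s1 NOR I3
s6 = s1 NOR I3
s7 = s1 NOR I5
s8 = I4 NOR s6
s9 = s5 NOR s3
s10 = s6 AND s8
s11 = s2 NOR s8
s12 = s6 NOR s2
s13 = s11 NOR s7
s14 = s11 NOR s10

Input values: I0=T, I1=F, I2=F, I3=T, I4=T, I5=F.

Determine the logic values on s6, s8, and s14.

s6 = F, s8 = F, s14 = F

s1 = I0 NOR I2 = T NOR F = F
s2 = I4 NOR I1 = T NOR F = F
s6 = s1 NOR I3 = F NOR T = F
s8 = I4 NOR s6 = T NOR F = F
s10 = s6 AND s8 = F AND F = F
s11 = s2 NOR s8 = F NOR F = T
s14 = s11 NOR s10 = T NOR F = F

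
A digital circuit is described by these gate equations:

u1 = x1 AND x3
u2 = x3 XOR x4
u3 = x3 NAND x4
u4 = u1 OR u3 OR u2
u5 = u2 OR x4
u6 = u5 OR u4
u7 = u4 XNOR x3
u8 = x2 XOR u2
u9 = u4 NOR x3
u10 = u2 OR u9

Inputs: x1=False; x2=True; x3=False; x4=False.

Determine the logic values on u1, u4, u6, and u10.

u1 = False  u4 = True  u6 = True  u10 = False

u1 = x1 AND x3 = False AND False = False
u2 = x3 XOR x4 = False XOR False = False
u3 = x3 NAND x4 = False NAND False = True
u4 = u1 OR u3 OR u2 = False OR True OR False = True
u5 = u2 OR x4 = False OR False = False
u6 = u5 OR u4 = False OR True = True
u9 = u4 NOR x3 = True NOR False = False
u10 = u2 OR u9 = False OR False = False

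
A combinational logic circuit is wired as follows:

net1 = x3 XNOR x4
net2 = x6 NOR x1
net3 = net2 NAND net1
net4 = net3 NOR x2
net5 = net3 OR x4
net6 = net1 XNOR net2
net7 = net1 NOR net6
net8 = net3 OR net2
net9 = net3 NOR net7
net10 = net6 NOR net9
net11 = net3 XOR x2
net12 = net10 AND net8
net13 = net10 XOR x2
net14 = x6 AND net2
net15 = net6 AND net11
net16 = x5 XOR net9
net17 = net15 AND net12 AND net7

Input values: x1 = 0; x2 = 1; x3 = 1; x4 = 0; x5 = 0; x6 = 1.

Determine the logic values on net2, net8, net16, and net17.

net1 = x3 XNOR x4 = 1 XNOR 0 = 0
net2 = x6 NOR x1 = 1 NOR 0 = 0
net3 = net2 NAND net1 = 0 NAND 0 = 1
net6 = net1 XNOR net2 = 0 XNOR 0 = 1
net7 = net1 NOR net6 = 0 NOR 1 = 0
net8 = net3 OR net2 = 1 OR 0 = 1
net9 = net3 NOR net7 = 1 NOR 0 = 0
net10 = net6 NOR net9 = 1 NOR 0 = 0
net11 = net3 XOR x2 = 1 XOR 1 = 0
net12 = net10 AND net8 = 0 AND 1 = 0
net15 = net6 AND net11 = 1 AND 0 = 0
net16 = x5 XOR net9 = 0 XOR 0 = 0
net17 = net15 AND net12 AND net7 = 0 AND 0 AND 0 = 0

net2 = 0, net8 = 1, net16 = 0, net17 = 0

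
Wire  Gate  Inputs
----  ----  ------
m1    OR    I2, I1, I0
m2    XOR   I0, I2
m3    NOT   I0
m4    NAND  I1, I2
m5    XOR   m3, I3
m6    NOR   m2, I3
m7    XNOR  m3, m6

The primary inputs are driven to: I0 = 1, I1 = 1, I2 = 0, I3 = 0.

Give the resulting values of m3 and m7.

m2 = I0 XOR I2 = 1 XOR 0 = 1
m3 = NOT I0 = NOT 1 = 0
m6 = m2 NOR I3 = 1 NOR 0 = 0
m7 = m3 XNOR m6 = 0 XNOR 0 = 1

m3 = 0  m7 = 1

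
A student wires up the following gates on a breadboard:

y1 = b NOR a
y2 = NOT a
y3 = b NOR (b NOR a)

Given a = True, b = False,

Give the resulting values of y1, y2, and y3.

y1 = False NOR True = False
y2 = NOT True = False
y3 = False NOR (False NOR True) = True

y1 = False  y2 = False  y3 = True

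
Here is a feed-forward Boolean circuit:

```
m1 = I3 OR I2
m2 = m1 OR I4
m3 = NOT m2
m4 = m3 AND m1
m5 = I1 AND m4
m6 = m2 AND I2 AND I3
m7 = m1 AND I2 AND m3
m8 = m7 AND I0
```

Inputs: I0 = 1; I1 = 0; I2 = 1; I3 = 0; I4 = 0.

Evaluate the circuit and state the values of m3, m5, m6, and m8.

m3 = 0, m5 = 0, m6 = 0, m8 = 0

m1 = I3 OR I2 = 0 OR 1 = 1
m2 = m1 OR I4 = 1 OR 0 = 1
m3 = NOT m2 = NOT 1 = 0
m4 = m3 AND m1 = 0 AND 1 = 0
m5 = I1 AND m4 = 0 AND 0 = 0
m6 = m2 AND I2 AND I3 = 1 AND 1 AND 0 = 0
m7 = m1 AND I2 AND m3 = 1 AND 1 AND 0 = 0
m8 = m7 AND I0 = 0 AND 1 = 0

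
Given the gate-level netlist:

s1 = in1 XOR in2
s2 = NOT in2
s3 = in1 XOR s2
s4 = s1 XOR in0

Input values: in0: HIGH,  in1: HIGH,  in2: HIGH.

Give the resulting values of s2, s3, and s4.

s1 = in1 XOR in2 = HIGH XOR HIGH = LOW
s2 = NOT in2 = NOT HIGH = LOW
s3 = in1 XOR s2 = HIGH XOR LOW = HIGH
s4 = s1 XOR in0 = LOW XOR HIGH = HIGH

s2 = LOW, s3 = HIGH, s4 = HIGH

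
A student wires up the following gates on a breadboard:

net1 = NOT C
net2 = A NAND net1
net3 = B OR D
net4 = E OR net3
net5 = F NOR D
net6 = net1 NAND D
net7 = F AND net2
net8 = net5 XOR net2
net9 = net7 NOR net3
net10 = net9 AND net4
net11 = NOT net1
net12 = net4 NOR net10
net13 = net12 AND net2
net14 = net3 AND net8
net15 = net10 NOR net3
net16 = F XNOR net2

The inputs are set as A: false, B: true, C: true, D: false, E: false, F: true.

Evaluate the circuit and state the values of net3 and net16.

net3 = true  net16 = true

net1 = NOT C = NOT true = false
net2 = A NAND net1 = false NAND false = true
net3 = B OR D = true OR false = true
net16 = F XNOR net2 = true XNOR true = true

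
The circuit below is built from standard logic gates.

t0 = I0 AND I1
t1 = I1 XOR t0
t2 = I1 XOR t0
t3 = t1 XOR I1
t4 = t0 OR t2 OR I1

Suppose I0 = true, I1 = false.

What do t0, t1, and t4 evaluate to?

t0 = false; t1 = false; t4 = false

t0 = I0 AND I1 = true AND false = false
t1 = I1 XOR t0 = false XOR false = false
t2 = I1 XOR t0 = false XOR false = false
t4 = t0 OR t2 OR I1 = false OR false OR false = false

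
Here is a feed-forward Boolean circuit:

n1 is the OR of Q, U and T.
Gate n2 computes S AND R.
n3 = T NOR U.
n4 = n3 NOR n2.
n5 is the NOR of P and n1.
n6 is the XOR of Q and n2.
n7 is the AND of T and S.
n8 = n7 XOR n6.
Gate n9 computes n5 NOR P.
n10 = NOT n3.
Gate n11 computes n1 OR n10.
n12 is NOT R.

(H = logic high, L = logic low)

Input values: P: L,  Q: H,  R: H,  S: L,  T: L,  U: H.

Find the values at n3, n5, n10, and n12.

n1 = Q OR U OR T = H OR H OR L = H
n3 = T NOR U = L NOR H = L
n5 = P NOR n1 = L NOR H = L
n10 = NOT n3 = NOT L = H
n12 = NOT R = NOT H = L

n3 = L, n5 = L, n10 = H, n12 = L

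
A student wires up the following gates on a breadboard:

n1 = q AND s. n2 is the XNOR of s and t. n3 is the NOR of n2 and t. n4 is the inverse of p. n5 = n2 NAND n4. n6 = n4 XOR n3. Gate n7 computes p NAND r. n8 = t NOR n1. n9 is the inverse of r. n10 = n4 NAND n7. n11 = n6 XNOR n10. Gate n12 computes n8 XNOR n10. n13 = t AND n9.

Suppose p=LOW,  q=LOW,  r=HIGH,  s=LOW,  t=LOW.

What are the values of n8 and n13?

n8 = HIGH  n13 = LOW

n1 = q AND s = LOW AND LOW = LOW
n8 = t NOR n1 = LOW NOR LOW = HIGH
n9 = NOT r = NOT HIGH = LOW
n13 = t AND n9 = LOW AND LOW = LOW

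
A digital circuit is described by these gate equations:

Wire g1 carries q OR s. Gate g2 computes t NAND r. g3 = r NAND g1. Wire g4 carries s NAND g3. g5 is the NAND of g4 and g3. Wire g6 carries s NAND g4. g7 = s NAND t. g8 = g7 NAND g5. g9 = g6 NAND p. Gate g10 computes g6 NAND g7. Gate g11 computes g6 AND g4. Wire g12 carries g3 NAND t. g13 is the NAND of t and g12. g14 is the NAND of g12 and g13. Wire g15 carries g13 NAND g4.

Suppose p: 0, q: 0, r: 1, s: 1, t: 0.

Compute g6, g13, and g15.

g1 = q OR s = 0 OR 1 = 1
g3 = r NAND g1 = 1 NAND 1 = 0
g4 = s NAND g3 = 1 NAND 0 = 1
g6 = s NAND g4 = 1 NAND 1 = 0
g12 = g3 NAND t = 0 NAND 0 = 1
g13 = t NAND g12 = 0 NAND 1 = 1
g15 = g13 NAND g4 = 1 NAND 1 = 0

g6 = 0, g13 = 1, g15 = 0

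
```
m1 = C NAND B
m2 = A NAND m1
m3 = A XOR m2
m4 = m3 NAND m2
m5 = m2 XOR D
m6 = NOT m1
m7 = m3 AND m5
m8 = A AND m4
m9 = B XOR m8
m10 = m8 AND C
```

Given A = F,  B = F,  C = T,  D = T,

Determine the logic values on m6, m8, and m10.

m1 = C NAND B = T NAND F = T
m2 = A NAND m1 = F NAND T = T
m3 = A XOR m2 = F XOR T = T
m4 = m3 NAND m2 = T NAND T = F
m6 = NOT m1 = NOT T = F
m8 = A AND m4 = F AND F = F
m10 = m8 AND C = F AND T = F

m6 = F; m8 = F; m10 = F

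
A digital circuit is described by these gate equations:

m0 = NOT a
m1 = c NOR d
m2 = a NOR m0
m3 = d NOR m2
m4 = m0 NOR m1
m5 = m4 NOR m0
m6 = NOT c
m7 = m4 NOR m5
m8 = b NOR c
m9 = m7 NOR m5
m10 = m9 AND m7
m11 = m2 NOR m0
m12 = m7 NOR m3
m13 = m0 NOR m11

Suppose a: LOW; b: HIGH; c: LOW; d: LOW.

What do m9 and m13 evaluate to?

m0 = NOT a = NOT LOW = HIGH
m1 = c NOR d = LOW NOR LOW = HIGH
m2 = a NOR m0 = LOW NOR HIGH = LOW
m4 = m0 NOR m1 = HIGH NOR HIGH = LOW
m5 = m4 NOR m0 = LOW NOR HIGH = LOW
m7 = m4 NOR m5 = LOW NOR LOW = HIGH
m9 = m7 NOR m5 = HIGH NOR LOW = LOW
m11 = m2 NOR m0 = LOW NOR HIGH = LOW
m13 = m0 NOR m11 = HIGH NOR LOW = LOW

m9 = LOW; m13 = LOW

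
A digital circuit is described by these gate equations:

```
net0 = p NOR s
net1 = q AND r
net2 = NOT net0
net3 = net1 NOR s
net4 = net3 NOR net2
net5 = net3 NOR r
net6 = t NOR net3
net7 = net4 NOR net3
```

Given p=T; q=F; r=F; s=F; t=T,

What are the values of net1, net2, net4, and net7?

net1 = F, net2 = T, net4 = F, net7 = F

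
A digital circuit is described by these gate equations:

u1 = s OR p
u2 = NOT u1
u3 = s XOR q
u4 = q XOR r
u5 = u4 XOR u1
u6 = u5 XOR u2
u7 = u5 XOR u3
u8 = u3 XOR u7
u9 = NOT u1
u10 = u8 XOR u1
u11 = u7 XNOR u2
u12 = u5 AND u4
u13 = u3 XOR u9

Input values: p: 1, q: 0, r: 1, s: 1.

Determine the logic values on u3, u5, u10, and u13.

u3 = 1  u5 = 0  u10 = 1  u13 = 1

u1 = s OR p = 1 OR 1 = 1
u3 = s XOR q = 1 XOR 0 = 1
u4 = q XOR r = 0 XOR 1 = 1
u5 = u4 XOR u1 = 1 XOR 1 = 0
u7 = u5 XOR u3 = 0 XOR 1 = 1
u8 = u3 XOR u7 = 1 XOR 1 = 0
u9 = NOT u1 = NOT 1 = 0
u10 = u8 XOR u1 = 0 XOR 1 = 1
u13 = u3 XOR u9 = 1 XOR 0 = 1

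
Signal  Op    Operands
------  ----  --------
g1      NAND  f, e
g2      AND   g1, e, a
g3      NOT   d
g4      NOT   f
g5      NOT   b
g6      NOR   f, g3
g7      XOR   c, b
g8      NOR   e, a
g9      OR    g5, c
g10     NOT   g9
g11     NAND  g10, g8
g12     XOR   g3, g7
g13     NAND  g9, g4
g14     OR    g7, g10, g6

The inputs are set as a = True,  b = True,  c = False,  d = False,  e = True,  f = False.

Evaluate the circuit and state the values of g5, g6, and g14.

g5 = False, g6 = False, g14 = True

g3 = NOT d = NOT False = True
g5 = NOT b = NOT True = False
g6 = f NOR g3 = False NOR True = False
g7 = c XOR b = False XOR True = True
g9 = g5 OR c = False OR False = False
g10 = NOT g9 = NOT False = True
g14 = g7 OR g10 OR g6 = True OR True OR False = True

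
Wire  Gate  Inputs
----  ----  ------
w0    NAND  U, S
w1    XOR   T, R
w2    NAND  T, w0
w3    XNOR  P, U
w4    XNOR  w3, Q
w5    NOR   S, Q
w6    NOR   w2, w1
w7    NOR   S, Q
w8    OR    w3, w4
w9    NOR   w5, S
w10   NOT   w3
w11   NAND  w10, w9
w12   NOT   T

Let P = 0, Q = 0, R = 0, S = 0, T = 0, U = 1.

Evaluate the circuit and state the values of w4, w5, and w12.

w4 = 1; w5 = 1; w12 = 1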